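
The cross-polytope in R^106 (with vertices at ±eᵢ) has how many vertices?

An n-cross-polytope has 2n vertices; here n = 106, giving 212.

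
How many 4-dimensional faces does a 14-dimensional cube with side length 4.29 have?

f_4(14-cube) = (14 choose 4) · 2^10 = 1025024.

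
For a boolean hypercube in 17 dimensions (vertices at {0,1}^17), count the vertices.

Number of vertices = 2^17 = 131072.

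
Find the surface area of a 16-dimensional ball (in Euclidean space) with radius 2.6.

S = n·V_n(r)/r = 16·V_16(2.6)/2.6 (volume-to-surface relation), giving 6.31537e+06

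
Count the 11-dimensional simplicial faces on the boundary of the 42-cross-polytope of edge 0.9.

Number of 11-faces = 2^(11+1) · C(42,11+1) = 4096 · 11058116888 = 45294046773248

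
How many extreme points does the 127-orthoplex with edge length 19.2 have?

An n-cross-polytope has 2n vertices; here n = 127, giving 254.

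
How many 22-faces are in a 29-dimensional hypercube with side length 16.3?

Choose 22 of 29 axes to span the face (C(29,22) = 1560780 ways), then fix each of the remaining 7 coordinates at one of its two extreme values (2^7 = 128 ways): 1560780·128 = 199779840.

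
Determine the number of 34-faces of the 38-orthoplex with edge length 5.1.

Number of 34-faces = 2^(34+1) · C(38,34+1) = 34359738368 · 8436 = 289858752872448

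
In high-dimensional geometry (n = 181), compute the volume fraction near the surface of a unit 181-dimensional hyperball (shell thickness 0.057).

1 - (1-0.057)^181 ≈ 0.999976 ≈ 99.997564%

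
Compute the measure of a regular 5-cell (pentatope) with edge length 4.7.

Volume = 4.7^4 · √(5/2^4) / 4! ≈ 11.3659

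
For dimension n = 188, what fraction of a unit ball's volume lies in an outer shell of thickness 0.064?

1 - (1-0.064)^188 ≈ 0.9999960202 ≈ 99.999602%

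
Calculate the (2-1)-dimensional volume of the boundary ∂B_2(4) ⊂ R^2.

S_2(4) = 2·π^(2/2)·(4)^1 / Γ(2/2) = 2πr = 2π·4 ≈ 25.1327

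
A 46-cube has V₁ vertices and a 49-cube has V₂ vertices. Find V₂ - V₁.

V₁ = 2^46 = 70368744177664. V₂ = 2^49 = 562949953421312. V₂ - V₁ = 492581209243648.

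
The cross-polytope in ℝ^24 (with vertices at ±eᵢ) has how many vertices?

An n-cross-polytope has 2n vertices; here n = 24, giving 48.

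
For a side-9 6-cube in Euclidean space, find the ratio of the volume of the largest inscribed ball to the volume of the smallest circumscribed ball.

V_in / V_out = (r_in/r_out)^6 = (1/√6)^6 = 6^(-6/2) ≈ 0.00462963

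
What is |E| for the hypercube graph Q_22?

The 22-cube has n·2^(n-1) = 22·2^21 = 22·2097152 = 46137344 edges.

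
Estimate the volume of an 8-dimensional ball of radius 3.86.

V_8(3.86) = π^(8/2) · (3.86)^8 / Γ(8/2 + 1) ≈ 200026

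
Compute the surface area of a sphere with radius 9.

The surface area of an n-ball is 2π^(n/2) r^(n-1) / Γ(n/2). For n=3, r=9: 4πr² = 4π·(9)² ≈ 1017.88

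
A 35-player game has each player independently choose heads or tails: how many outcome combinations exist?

Number of vertices = 2^35 = 34359738368.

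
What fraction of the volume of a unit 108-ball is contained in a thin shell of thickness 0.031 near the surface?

1 - (1-0.031)^108 ≈ 0.96666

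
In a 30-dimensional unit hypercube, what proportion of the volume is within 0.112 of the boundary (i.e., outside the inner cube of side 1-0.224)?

1 - (1 - 2·0.112)^30 = 1 - 0.776^30 ≈ 0.999504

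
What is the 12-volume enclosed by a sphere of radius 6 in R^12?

V = 15116544·π^6/5 ≈ 2.90658e+09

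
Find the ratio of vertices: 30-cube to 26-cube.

The 30-cube has 2^30 = 1073741824 vertices. The 26-cube has 2^26 = 67108864 vertices. Ratio: 1073741824/67108864 = 16.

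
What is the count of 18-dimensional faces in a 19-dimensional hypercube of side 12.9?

Number of 18-faces = C(19,18) · 2^(19-18) = 19 · 2 = 38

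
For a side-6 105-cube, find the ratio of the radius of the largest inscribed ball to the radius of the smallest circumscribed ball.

r_in = 6/2 (half the side); r_out = 6√105/2 (half the diagonal). Ratio = 1/√105 ≈ 0.09759.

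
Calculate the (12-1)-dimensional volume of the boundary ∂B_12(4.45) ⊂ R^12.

S_12(4.45) = 2·π^(12/2)·(4.45)^11 / Γ(12/2) ≈ 2.17124e+08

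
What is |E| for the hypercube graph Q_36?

An n-cube has n·2^(n-1) edges. With n = 36: 36·34359738368 = 1236950581248.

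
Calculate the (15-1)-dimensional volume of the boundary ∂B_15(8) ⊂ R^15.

S = n·V_n(r)/r = 15·V_15(8)/8 (volume-to-surface relation), giving 1125899906842624·π^7/135135 ≈ 2.51641e+13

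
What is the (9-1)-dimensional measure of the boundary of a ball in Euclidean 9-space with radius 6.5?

|∂B_9(6.5)| = 815730721·π^4/840 ≈ 9.45947e+07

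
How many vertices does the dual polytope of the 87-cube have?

Number of vertices = 2n = 174.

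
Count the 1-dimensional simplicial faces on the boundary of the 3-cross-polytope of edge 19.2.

f_1(3-orthoplex) = 2^2 · (3 choose 2) = 12.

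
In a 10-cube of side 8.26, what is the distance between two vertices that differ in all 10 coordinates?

d = √(8.26² + 8.26² + ... + 8.26²) [10 terms] = √(10·8.26²) = 8.26√10 ≈ 26.1204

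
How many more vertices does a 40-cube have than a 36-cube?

The 40-cube has 2^40 = 1099511627776 vertices. The 36-cube has 2^36 = 68719476736 vertices. Difference: 1099511627776 - 68719476736 = 1030792151040.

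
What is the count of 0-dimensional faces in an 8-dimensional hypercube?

An n-cube has C(n,k)·2^(n-k) k-faces. Here C(8,0)·2^8 = 1·256 = 256.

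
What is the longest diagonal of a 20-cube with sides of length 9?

||(9,9,...,9)|| = √(20)·9 ≈ 40.2492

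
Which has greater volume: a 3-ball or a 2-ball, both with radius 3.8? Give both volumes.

V_3(3.8) ≈ 229.847. V_2(3.8) ≈ 45.3646. The 3-ball is larger.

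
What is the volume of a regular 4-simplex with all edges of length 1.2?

Volume = 1.2^4 · √(5/2^4) / 4! ≈ 0.0482991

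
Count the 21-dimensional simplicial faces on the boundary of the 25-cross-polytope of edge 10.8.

An n-cross-polytope has 2^(k+1)·C(n,k+1) k-faces. Here 2^22·C(25,22) = 4194304·2300 = 9646899200.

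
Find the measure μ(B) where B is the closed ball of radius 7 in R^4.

V = 2401·π^2/2 ≈ 11848.5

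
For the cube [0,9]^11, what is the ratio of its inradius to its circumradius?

r_in = 9/2 (half the side); r_out = 9√11/2 (half the diagonal). Ratio = 1/√11 ≈ 0.301511.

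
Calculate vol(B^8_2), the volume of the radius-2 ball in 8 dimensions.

V = 32·π^4/3 ≈ 1039.03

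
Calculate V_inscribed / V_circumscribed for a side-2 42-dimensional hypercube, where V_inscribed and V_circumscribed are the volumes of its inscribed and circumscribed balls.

The radii are 2/2 and 2√42/2, so the volume ratio is (1/√42)^42 = 42^{-42/2} ≈ 8.1614e-35.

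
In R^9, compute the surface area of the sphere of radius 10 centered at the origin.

S = n·V_n(r)/r = 9·V_9(10)/10 (volume-to-surface relation), giving 640000000·π^4/21 ≈ 2.96866e+09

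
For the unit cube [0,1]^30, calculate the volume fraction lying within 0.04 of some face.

Shell fraction = 1 - (1-0.08)^30 ≈ 0.918034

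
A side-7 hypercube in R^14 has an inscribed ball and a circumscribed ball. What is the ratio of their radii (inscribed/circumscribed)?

Ratio = (s/2)/(s√14/2) = 14^(-1/2) ≈ 0.267261.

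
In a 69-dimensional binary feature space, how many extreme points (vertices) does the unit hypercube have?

The 69-cube has 2^69 = 590295810358705651712 vertices.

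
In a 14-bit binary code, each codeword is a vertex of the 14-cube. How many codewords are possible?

Each vertex is a binary string of length 14, so there are 2^14 = 16384.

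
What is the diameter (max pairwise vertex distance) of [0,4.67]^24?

The space diagonal of an n-cube of side s is s√n. Here 4.67·√24 ≈ 22.8782.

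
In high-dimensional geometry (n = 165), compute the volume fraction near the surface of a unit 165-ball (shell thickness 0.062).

1 - (1-0.062)^165 ≈ 0.999974 ≈ 99.997409%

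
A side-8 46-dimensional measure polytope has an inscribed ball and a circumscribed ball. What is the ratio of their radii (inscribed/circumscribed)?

For an n-cube of any side s, the inradius is s/2 and the circumradius is s√n/2, so the ratio is 1/√46 ≈ 0.147442.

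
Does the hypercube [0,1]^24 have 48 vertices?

False. The 24-cube has 2^24 = 16777216 vertices.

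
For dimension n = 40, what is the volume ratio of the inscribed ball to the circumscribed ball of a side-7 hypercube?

V_in/V_out = n^(-n/2) = 40^(-40/2) ≈ 9.09495e-33.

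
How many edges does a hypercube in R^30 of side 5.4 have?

The 30-cube has n·2^(n-1) = 30·2^29 = 30·536870912 = 16106127360 edges.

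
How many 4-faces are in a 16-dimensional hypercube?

Number of 4-faces = C(16,4) · 2^(16-4) = 1820 · 4096 = 7454720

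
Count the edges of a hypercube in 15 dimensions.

The 15-cube has n·2^(n-1) = 15·2^14 = 15·16384 = 245760 edges.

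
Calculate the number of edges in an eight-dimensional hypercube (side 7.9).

Number of 1-faces = C(8,1)·2^(8-1) = 8·128 = 1024.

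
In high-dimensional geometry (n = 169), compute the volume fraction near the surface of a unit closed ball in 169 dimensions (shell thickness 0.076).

1 - (1-0.076)^169 ≈ 0.9999984203 ≈ 99.999842%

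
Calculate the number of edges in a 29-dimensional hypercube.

An n-cube has n·2^(n-1) edges. With n = 29: 29·268435456 = 7784628224.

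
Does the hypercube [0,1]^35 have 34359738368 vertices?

True. The 35-cube has 2^35 = 34359738368 vertices.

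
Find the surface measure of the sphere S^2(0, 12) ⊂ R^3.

S = n·V_n(r)/r = 3·V_3(12)/12 (volume-to-surface relation), giving 4πr² = 4π·(12)² ≈ 1809.56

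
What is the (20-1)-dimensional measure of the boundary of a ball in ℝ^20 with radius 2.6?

|∂B_20(2.6)| ≈ 3.95603e+07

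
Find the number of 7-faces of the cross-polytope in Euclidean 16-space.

Number of 7-faces = 2^(7+1) · C(16,7+1) = 256 · 12870 = 3294720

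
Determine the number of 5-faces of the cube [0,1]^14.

Number of 5-faces = C(14,5) · 2^(14-5) = 2002 · 512 = 1025024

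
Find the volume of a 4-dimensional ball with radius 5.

V = 625·π^2/2 ≈ 3084.25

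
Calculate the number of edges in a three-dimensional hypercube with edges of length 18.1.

The 3-cube has n·2^(n-1) = 3·2^2 = 3·4 = 12 edges.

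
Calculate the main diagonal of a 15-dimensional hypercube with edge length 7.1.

Diagonal = √15 · 7.1 ≈ 27.4982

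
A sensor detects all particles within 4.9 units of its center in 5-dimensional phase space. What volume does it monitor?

Volume = π^{5/2}·(4.9)^5/Γ(7/2) ≈ 14868.9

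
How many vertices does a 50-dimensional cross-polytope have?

Number of vertices = 2n = 100.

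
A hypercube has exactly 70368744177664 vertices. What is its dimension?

n = log_2(70368744177664) = 46.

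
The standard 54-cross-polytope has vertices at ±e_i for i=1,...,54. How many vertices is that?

Number of vertices = 2n = 108.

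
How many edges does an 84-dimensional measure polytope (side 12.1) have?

Number of 1-faces = C(84,1)·2^(84-1) = 84·9671406556917033397649408 = 812398150781030805402550272.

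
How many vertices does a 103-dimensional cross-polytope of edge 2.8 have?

Number of vertices = 2n = 206.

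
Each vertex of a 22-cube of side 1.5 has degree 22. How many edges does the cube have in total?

The 22-cube has n·2^(n-1) = 22·2^21 = 22·2097152 = 46137344 edges.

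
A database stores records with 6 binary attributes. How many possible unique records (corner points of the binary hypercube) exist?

The 6-cube has 2^6 = 64 vertices.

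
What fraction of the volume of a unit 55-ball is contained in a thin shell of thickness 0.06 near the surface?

V(inner)/V(outer) = ((1-0.06)/1)^55 ≈ 0.03327, so the shell fraction is 0.966732.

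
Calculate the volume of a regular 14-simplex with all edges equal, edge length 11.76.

V = (11.76^14 / 14!) · √((14+1) / 2^14) ≈ 335.838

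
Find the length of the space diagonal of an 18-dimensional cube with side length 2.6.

The space diagonal of an n-cube of side s is s√n. Here 2.6·√18 ≈ 11.0309.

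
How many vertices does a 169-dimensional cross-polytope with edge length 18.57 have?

The 169-dimensional cross-polytope has 2n = 2·169 = 338 vertices.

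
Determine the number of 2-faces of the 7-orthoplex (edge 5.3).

Each 2-face is the convex hull of 3 vertices, one chosen as ±e_i from each of 3 distinct axes: 2^3·C(7,3) = 280.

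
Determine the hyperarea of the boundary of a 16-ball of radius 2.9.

S_16(2.9) = 2·π^(16/2)·(2.9)^15 / Γ(16/2) ≈ 3.24914e+07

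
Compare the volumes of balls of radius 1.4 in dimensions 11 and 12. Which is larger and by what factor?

V_11(1.4) ≈ 76.298, V_12(1.4) ≈ 75.7013. The 11-ball is larger by a factor of 1.008.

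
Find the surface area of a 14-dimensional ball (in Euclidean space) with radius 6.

|∂B_14(6)| = 181398528·π^7/5 ≈ 1.09575e+11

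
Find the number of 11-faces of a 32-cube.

An n-cube has C(n,k)·2^(n-k) k-faces. Here C(32,11)·2^21 = 129024480·2097152 = 270583946280960.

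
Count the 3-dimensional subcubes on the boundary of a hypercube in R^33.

An n-cube has C(n,k)·2^(n-k) k-faces. Here C(33,3)·2^30 = 5456·1073741824 = 5858335391744.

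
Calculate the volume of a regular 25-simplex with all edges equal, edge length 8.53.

Volume = 8.53^25 · √(26/2^25) / 25! ≈ 1.06584e-05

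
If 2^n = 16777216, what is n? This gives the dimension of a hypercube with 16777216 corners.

The n-cube has 2^n vertices, and 16777216 = 2^24, so n = 24.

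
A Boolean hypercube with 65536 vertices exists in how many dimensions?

n = log_2(65536) = 16.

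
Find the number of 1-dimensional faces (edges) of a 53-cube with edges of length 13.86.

An n-cube has n·2^(n-1) edges. With n = 53: 53·4503599627370496 = 238690780250636288.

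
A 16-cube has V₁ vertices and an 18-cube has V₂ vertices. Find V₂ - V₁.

V₁ = 2^16 = 65536. V₂ = 2^18 = 262144. V₂ - V₁ = 196608.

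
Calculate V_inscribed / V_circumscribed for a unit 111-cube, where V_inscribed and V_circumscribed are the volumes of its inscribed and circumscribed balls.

The radii are 1/2 and 1√111/2, so the volume ratio is (1/√111)^111 = 111^{-111/2} ≈ 3.05193e-114.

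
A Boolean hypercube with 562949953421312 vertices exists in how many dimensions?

The n-cube has 2^n vertices, and 562949953421312 = 2^49, so n = 49.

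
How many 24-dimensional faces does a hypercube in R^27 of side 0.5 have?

Number of 24-faces = C(27,24) · 2^(27-24) = 2925 · 8 = 23400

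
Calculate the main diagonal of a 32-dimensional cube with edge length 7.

The space diagonal of an n-cube of side s is s√n. Here 7·√32 ≈ 39.598.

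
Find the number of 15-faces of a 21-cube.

An n-cube has C(n,k)·2^(n-k) k-faces. Here C(21,15)·2^6 = 54264·64 = 3472896.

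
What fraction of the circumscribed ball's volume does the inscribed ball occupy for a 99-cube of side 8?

V_in/V_out = n^(-n/2) = 99^(-99/2) ≈ 1.64459e-99.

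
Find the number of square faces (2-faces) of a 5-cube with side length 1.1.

Choose 2 of 5 axes to span the face (C(5,2) = 10 ways), then fix each of the remaining 3 coordinates at one of its two extreme values (2^3 = 8 ways): 10·8 = 80.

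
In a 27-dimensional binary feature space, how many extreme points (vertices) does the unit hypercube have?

An n-cube has 2^n vertices; for n = 27 that is 2^27 = 134217728.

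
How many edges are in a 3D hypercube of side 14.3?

f_1(3-cube) = (3 choose 1) · 2^2 = 12.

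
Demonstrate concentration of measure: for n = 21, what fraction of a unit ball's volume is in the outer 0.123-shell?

1 - (1-0.123)^21 ≈ 0.936468 ≈ 93.65%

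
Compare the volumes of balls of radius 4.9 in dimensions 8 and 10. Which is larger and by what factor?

V_8(4.9) ≈ 1.34883e+06, V_10(4.9) ≈ 2.03483e+07. The 10-ball is larger by a factor of 15.09.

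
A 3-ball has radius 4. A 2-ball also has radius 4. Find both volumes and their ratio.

V_3(4) ≈ 268.083. V_2(4) ≈ 50.2655. Ratio V_3/V_2 ≈ 5.333.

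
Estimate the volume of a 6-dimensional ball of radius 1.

V = π^3/6 ≈ 5.16771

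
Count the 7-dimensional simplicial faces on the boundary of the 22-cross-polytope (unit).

Number of 7-faces = 2^(7+1) · C(22,7+1) = 256 · 319770 = 81861120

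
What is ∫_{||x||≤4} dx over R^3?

The n-ball volume is π^(n/2)·r^n/Γ(n/2+1). With n=3, r=4: V = 256·π/3 ≈ 268.083.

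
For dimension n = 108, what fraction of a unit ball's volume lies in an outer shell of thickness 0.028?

1 - (1-0.028)^108 ≈ 0.953446 ≈ 95.34%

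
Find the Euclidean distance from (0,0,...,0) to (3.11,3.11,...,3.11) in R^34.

The space diagonal of an n-cube of side s is s√n. Here 3.11·√34 ≈ 18.1343.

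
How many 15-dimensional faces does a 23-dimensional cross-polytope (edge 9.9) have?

f_15(23-orthoplex) = 2^16 · (23 choose 16) = 16066609152.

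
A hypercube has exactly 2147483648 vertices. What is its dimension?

Since 2^n = 2147483648, we have n = 31.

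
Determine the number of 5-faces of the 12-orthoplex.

Number of 5-faces = 2^(5+1) · C(12,5+1) = 64 · 924 = 59136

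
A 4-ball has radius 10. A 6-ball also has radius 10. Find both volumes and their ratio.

V_4(10) ≈ 49348. V_6(10) ≈ 5.16771e+06. Ratio V_4/V_6 ≈ 0.009549.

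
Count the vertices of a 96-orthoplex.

Number of vertices = 2n = 192.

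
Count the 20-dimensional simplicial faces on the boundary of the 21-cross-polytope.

f_20(21-orthoplex) = 2^21 · (21 choose 21) = 2097152.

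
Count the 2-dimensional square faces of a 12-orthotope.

Choose 2 of 12 axes to span the face (C(12,2) = 66 ways), then fix each of the remaining 10 coordinates at one of its two extreme values (2^10 = 1024 ways): 66·1024 = 67584.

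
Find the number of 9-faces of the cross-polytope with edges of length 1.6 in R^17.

An n-cross-polytope has 2^(k+1)·C(n,k+1) k-faces. Here 2^10·C(17,10) = 1024·19448 = 19914752.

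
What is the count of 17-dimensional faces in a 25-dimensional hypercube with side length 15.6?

Number of 17-faces = C(25,17) · 2^(25-17) = 1081575 · 256 = 276883200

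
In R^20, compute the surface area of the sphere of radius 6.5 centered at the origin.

S_20(6.5) = 2·π^(20/2)·(6.5)^19 / Γ(20/2) = 1461920290375446110677·π^10/95126814720 ≈ 1.43919e+15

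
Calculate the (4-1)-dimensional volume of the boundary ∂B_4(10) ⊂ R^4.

The surface area of an n-ball is 2π^(n/2) r^(n-1) / Γ(n/2). For n=4, r=10: 2000·π^2 ≈ 19739.2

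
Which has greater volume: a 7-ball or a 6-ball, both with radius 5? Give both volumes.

V_7(5.0) ≈ 369122. V_6(5.0) ≈ 80745.5. The 7-ball is larger.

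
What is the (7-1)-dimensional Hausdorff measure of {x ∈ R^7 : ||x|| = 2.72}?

S_7(2.72) = 2·π^(7/2)·(2.72)^6 / Γ(7/2) ≈ 13393.4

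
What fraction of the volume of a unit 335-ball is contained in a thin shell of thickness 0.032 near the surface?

V(inner)/V(outer) = ((1-0.032)/1)^335 ≈ 1.855e-05, so the shell fraction is 0.999981.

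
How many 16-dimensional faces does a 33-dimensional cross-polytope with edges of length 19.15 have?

Each 16-face is the convex hull of 17 vertices, one chosen as ±e_i from each of 17 distinct axes: 2^17·C(33,17) = 152935217233920.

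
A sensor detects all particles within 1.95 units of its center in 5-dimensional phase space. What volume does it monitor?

The n-ball volume is π^(n/2)·r^n/Γ(n/2+1). With n=5, r=1.95: V ≈ 148.413.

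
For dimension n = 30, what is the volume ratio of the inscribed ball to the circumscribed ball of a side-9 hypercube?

Volume scales as r^n, and r_in/r_out = 1/√30, giving (1/√30)^30 ≈ 6.96917e-23.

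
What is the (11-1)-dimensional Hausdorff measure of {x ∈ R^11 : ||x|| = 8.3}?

S_11(8.3) = 2·π^(11/2)·(8.3)^10 / Γ(11/2) ≈ 3.21572e+10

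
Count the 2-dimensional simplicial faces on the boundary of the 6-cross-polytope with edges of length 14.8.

f_2(6-orthoplex) = 2^3 · (6 choose 3) = 160.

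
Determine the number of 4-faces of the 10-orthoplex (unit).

Each 4-face is the convex hull of 5 vertices, one chosen as ±e_i from each of 5 distinct axes: 2^5·C(10,5) = 8064.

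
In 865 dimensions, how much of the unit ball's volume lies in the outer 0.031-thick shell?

Shell fraction = 1 - (1-0.031)^865 ≈ 1 - 1.479e-12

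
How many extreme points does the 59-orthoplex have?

An n-cross-polytope has 2n vertices; here n = 59, giving 118.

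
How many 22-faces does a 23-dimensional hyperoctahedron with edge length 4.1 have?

An n-cross-polytope has 2^(k+1)·C(n,k+1) k-faces. Here 2^23·C(23,23) = 8388608·1 = 8388608.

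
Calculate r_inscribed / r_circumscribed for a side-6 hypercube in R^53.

r_in = 6/2 (half the side); r_out = 6√53/2 (half the diagonal). Ratio = 1/√53 ≈ 0.137361.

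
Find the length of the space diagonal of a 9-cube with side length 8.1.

d = √(8.1² + 8.1² + ... + 8.1²) [9 terms] = √(9·8.1²) = 8.1√9 = 24.3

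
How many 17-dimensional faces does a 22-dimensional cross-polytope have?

An n-cross-polytope has 2^(k+1)·C(n,k+1) k-faces. Here 2^18·C(22,18) = 262144·7315 = 1917583360.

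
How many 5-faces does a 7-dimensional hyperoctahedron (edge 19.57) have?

An n-cross-polytope has 2^(k+1)·C(n,k+1) k-faces. Here 2^6·C(7,6) = 64·7 = 448.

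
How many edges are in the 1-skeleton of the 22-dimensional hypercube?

Number of 1-faces = C(22,1)·2^(22-1) = 22·2097152 = 46137344.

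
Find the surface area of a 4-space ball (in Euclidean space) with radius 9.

|∂B_4(9)| = 1458·π^2 ≈ 14389.9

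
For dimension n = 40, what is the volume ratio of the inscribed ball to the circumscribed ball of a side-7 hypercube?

Volume scales as r^n, and r_in/r_out = 1/√40, giving (1/√40)^40 ≈ 9.09495e-33.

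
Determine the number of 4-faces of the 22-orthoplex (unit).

Number of 4-faces = 2^(4+1) · C(22,4+1) = 32 · 26334 = 842688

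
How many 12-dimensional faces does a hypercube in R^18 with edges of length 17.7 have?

Number of 12-faces = C(18,12) · 2^(18-12) = 18564 · 64 = 1188096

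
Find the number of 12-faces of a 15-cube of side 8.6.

An n-cube has C(n,k)·2^(n-k) k-faces. Here C(15,12)·2^3 = 455·8 = 3640.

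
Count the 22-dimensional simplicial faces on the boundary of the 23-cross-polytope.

f_22(23-orthoplex) = 2^23 · (23 choose 23) = 8388608.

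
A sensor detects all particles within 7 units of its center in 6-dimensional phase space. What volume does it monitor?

V_6(7) = π^(6/2) · (7)^6 / Γ(6/2 + 1) = 117649·π^3/6 ≈ 607976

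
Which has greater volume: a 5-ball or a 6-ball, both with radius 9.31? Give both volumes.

V_5(9.31) ≈ 368169. V_6(9.31) ≈ 3.36509e+06. The 6-ball is larger.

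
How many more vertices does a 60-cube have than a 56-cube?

The 60-cube has 2^60 = 1152921504606846976 vertices. The 56-cube has 2^56 = 72057594037927936 vertices. Difference: 1152921504606846976 - 72057594037927936 = 1080863910568919040.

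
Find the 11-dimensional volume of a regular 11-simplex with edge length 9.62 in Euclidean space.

V_11 = √(12) · 9.62^11 / (11! · 2^(11/2)) ≈ 125.226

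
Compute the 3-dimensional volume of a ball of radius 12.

V_3(12) = π^(3/2) · (12)^3 / Γ(3/2 + 1) = 2304·π ≈ 7238.23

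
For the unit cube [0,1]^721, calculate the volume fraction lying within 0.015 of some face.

The inner cube has side 1-2·0.015 = 0.97 and volume (0.97)^721 ≈ 2.9e-10, so the shell holds 1 - 2.9e-10 of the volume.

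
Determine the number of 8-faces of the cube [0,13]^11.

Choose 8 of 11 axes to span the face (C(11,8) = 165 ways), then fix each of the remaining 3 coordinates at one of its two extreme values (2^3 = 8 ways): 165·8 = 1320.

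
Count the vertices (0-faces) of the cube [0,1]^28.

Number of vertices = 2^28 = 268435456.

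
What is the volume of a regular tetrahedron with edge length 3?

Volume = (√2/12) · 3³ = 3.18198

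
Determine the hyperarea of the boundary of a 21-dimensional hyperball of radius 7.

The surface area of an n-ball is 2π^(n/2) r^(n-1) / Γ(n/2). For n=21, r=7: 23344937339644196864·π^10/93532725 ≈ 2.33737e+16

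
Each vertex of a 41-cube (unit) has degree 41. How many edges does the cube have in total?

Number of 1-faces = C(41,1)·2^(41-1) = 41·1099511627776 = 45079976738816.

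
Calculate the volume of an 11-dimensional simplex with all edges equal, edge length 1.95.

Volume = 1.95^11 · √(12/2^11) / 11! ≈ 2.9727e-06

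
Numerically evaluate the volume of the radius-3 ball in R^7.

V_7(3) = π^(7/2) · (3)^7 / Γ(7/2 + 1) = 11664·π^3/35 ≈ 10333.1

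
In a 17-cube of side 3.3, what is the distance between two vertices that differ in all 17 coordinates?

The space diagonal of an n-cube of side s is s√n. Here 3.3·√17 ≈ 13.6062.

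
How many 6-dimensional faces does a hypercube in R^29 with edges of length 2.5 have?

f_6(29-cube) = (29 choose 6) · 2^23 = 3984756572160.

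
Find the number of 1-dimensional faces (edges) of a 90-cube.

Number of 1-faces = C(90,1)·2^(90-1) = 90·618970019642690137449562112 = 55707301767842112370460590080.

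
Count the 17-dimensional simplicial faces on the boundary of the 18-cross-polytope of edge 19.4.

Number of 17-faces = 2^(17+1) · C(18,17+1) = 262144 · 1 = 262144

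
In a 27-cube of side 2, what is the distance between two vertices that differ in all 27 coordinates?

The space diagonal of an n-cube of side s is s√n. Here 2·√27 ≈ 10.3923.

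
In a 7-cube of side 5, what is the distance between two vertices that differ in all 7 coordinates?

d = √(5² + 5² + ... + 5²) [7 terms] = √(7·5²) = 5√7 ≈ 13.2288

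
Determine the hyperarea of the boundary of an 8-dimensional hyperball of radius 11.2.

The surface area of an n-ball is 2π^(n/2) r^(n-1) / Γ(n/2). For n=8, r=11.2: 7.17802e+08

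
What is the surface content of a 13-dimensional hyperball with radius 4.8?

S_13(4.8) = 2·π^(13/2)·(4.8)^12 / Γ(13/2) ≈ 1.77084e+09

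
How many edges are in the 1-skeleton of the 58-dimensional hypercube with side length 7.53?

An n-cube has n·2^(n-1) edges. With n = 58: 58·144115188075855872 = 8358680908399640576.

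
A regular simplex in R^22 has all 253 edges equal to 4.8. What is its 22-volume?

V_22 = √(23) · 4.8^22 / (22! · 2^(22/2)) ≈ 2.02337e-09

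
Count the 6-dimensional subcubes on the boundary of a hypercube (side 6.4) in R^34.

Choose 6 of 34 axes to span the face (C(34,6) = 1344904 ways), then fix each of the remaining 28 coordinates at one of its two extreme values (2^28 = 268435456 ways): 1344904·268435456 = 361019918516224.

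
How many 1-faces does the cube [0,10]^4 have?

Each of the 2^4 = 16 vertices has degree 4; total edges = 4·2^4/2 = 32.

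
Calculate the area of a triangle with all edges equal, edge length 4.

Area = (√3/4) · 4² = 6.9282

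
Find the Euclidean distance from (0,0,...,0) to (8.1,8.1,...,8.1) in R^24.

The space diagonal of an n-cube of side s is s√n. Here 8.1·√24 ≈ 39.6817.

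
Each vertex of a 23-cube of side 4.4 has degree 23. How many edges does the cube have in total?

Each of the 2^23 = 8388608 vertices has degree 23; total edges = 23·2^23/2 = 96468992.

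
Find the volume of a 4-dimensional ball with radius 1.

V = π^2/2 ≈ 4.9348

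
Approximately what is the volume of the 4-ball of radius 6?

Volume = π^{4/2}·(6)^4/Γ(3) = 648·π^2 ≈ 6395.5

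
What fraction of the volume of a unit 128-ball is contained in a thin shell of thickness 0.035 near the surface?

V(inner)/V(outer) = ((1-0.035)/1)^128 ≈ 0.01046, so the shell fraction is 0.989541.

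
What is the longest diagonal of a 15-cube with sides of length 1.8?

||(1.8,1.8,...,1.8)|| = √(15)·1.8 ≈ 6.97137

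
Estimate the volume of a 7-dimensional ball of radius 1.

V = 16·π^3/105 ≈ 4.72477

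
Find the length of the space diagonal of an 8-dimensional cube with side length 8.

Diagonal = √8 · 8 ≈ 22.6274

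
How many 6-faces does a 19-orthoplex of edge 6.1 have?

Number of 6-faces = 2^(6+1) · C(19,6+1) = 128 · 50388 = 6449664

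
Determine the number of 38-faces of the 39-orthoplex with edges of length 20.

Each 38-face is the convex hull of 39 vertices, one chosen as ±e_i from each of 39 distinct axes: 2^39·C(39,39) = 549755813888.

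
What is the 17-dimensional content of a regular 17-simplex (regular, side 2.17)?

V = (2.17^17 / 17!) · √((17+1) / 2^17) ≈ 1.72834e-11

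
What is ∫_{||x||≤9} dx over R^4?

Volume = π^{4/2}·(9)^4/Γ(3) = 6561·π^2/2 ≈ 32377.2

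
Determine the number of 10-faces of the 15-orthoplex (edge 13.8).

f_10(15-orthoplex) = 2^11 · (15 choose 11) = 2795520.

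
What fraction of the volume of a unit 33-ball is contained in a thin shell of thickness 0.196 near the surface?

V(inner)/V(outer) = ((1-0.196)/1)^33 ≈ 0.0007472, so the shell fraction is 0.999253.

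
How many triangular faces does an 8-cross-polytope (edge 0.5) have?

Number of 2-faces = 2^(2+1) · C(8,2+1) = 8 · 56 = 448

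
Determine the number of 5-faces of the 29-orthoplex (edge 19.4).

An n-cross-polytope has 2^(k+1)·C(n,k+1) k-faces. Here 2^6·C(29,6) = 64·475020 = 30401280.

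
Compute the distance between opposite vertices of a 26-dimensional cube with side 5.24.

||(5.24,5.24,...,5.24)|| = √(26)·5.24 ≈ 26.7189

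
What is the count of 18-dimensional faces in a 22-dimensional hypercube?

f_18(22-cube) = (22 choose 18) · 2^4 = 117040.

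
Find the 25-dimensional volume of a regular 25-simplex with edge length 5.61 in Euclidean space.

V = (5.61^25 / 25!) · √((25+1) / 2^25) ≈ 3.00634e-10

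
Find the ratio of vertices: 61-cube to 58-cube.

The 61-cube has 2^61 = 2305843009213693952 vertices. The 58-cube has 2^58 = 288230376151711744 vertices. Ratio: 2305843009213693952/288230376151711744 = 8.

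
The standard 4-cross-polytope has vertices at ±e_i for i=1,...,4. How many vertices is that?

Number of vertices = 2n = 8.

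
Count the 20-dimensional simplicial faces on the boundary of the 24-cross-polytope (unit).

Number of 20-faces = 2^(20+1) · C(24,20+1) = 2097152 · 2024 = 4244635648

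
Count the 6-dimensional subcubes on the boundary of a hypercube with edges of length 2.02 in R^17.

Choose 6 of 17 axes to span the face (C(17,6) = 12376 ways), then fix each of the remaining 11 coordinates at one of its two extreme values (2^11 = 2048 ways): 12376·2048 = 25346048.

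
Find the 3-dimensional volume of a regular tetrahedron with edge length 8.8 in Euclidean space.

Volume = (√2/12) · 8.8³ = 80.3122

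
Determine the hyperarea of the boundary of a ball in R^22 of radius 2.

S = n·V_n(r)/r = 22·V_22(2)/2 (volume-to-surface relation), giving 16384·π^11/14175 ≈ 340052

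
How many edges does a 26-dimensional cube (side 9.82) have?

Each of the 2^26 = 67108864 vertices has degree 26; total edges = 26·2^26/2 = 872415232.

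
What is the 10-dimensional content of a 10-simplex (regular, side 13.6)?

V = (13.6^10 / 10!) · √((10+1) / 2^10) ≈ 6182.62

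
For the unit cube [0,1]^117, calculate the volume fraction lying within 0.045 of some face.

Shell fraction = 1 - (1-0.09)^117 ≈ 0.999984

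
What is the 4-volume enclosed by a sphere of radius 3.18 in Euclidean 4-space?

Volume = π^{4/2}·(3.18)^4/Γ(3) ≈ 504.636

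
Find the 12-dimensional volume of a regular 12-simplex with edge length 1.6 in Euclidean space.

V_12 = √(13) · 1.6^12 / (12! · 2^(12/2)) ≈ 3.31051e-08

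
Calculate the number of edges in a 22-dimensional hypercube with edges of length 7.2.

An n-cube has n·2^(n-1) edges. With n = 22: 22·2097152 = 46137344.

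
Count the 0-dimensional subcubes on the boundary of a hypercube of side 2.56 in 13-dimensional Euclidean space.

f_0(13-cube) = (13 choose 0) · 2^13 = 8192.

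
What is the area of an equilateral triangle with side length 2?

Area = (√3/4) · 2² = 1.73205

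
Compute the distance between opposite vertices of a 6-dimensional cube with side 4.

d = √(4² + 4² + ... + 4²) [6 terms] = √(6·4²) = 4√6 ≈ 9.79796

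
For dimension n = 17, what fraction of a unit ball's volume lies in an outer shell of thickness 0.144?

1 - (1-0.144)^17 ≈ 0.92887 ≈ 92.89%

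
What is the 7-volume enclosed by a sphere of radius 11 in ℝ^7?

The n-ball volume is π^(n/2)·r^n/Γ(n/2+1). With n=7, r=11: V = 311794736·π^3/105 ≈ 9.20723e+07.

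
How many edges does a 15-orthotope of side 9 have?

Number of 1-faces = C(15,1)·2^(15-1) = 15·16384 = 245760.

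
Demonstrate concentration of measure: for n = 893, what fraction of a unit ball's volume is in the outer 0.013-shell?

1 - (1-0.013)^893 ≈ 0.999992 ≈ 99.999158%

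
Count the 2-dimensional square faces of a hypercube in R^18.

f_2(18-cube) = (18 choose 2) · 2^16 = 10027008.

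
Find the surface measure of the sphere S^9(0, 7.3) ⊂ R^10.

The surface area of an n-ball is 2π^(n/2) r^(n-1) / Γ(n/2). For n=10, r=7.3: 1.50132e+09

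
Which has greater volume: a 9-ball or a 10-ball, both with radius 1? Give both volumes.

V_9(1) ≈ 3.29851. V_10(1) ≈ 2.55016. The 9-ball is larger.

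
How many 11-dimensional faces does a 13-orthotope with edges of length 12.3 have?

An n-cube has C(n,k)·2^(n-k) k-faces. Here C(13,11)·2^2 = 78·4 = 312.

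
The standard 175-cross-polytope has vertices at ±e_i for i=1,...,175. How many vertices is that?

The 175-dimensional cross-polytope has 2n = 2·175 = 350 vertices.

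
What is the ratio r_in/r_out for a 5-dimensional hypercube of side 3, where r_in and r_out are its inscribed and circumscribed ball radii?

Ratio = (s/2)/(s√5/2) = 5^(-1/2) ≈ 0.447214.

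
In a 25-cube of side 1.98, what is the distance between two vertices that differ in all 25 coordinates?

Diagonal = √25 · 1.98 = 9.9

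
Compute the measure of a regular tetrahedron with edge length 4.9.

Volume = (√2/12) · 4.9³ = 13.8651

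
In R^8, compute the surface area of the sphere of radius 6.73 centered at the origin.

S_8(6.73) = 2·π^(8/2)·(6.73)^7 / Γ(8/2) ≈ 2.03041e+07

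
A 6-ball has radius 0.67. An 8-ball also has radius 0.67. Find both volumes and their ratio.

V_6(0.67) ≈ 0.467463. V_8(0.67) ≈ 0.164811. Ratio V_6/V_8 ≈ 2.836.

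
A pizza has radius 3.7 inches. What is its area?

V_2(3.7) = π^(2/2) · (3.7)^2 / Γ(2/2 + 1) ≈ 43.0084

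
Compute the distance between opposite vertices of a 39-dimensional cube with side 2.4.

Diagonal = √39 · 2.4 ≈ 14.988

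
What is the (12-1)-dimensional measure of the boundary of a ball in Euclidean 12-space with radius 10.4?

S_12(10.4) = 2·π^(12/2)·(10.4)^11 / Γ(12/2) ≈ 2.46669e+12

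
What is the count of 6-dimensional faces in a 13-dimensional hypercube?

An n-cube has C(n,k)·2^(n-k) k-faces. Here C(13,6)·2^7 = 1716·128 = 219648.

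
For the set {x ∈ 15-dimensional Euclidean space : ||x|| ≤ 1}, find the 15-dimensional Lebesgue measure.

Volume = π^{15/2}·(1)^15/Γ(17/2) = 256·π^7/2027025 ≈ 0.381443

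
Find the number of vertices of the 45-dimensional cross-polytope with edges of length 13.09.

An n-cross-polytope has 2n vertices; here n = 45, giving 90.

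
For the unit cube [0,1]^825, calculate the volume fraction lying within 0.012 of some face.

1 - (1 - 2·0.012)^825 = 1 - 0.976^825 ≈ 0.999999998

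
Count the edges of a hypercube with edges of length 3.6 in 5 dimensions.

The 5-cube has n·2^(n-1) = 5·2^4 = 5·16 = 80 edges.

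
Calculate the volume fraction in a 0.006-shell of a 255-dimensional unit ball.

V(inner)/V(outer) = ((1-0.006)/1)^255 ≈ 0.2155, so the shell fraction is 0.78446.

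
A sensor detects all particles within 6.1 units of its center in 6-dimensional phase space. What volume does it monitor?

V_6(6.1) = π^(6/2) · (6.1)^6 / Γ(6/2 + 1) ≈ 266242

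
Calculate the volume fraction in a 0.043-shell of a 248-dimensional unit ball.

V(inner)/V(outer) = ((1-0.043)/1)^248 ≈ 1.846e-05, so the shell fraction is 0.999982.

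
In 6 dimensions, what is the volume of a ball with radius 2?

Volume = π^{6/2}·(2)^6/Γ(4) = 32·π^3/3 ≈ 330.734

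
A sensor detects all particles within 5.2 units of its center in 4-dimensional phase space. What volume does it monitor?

Volume = π^{4/2}·(5.2)^4/Γ(3) ≈ 3608.14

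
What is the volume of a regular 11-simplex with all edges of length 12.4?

V_11 = √(12) · 12.4^11 / (11! · 2^(11/2)) ≈ 2043.66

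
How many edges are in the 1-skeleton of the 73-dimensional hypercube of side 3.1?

Number of 1-faces = C(73,1)·2^(73-1) = 73·4722366482869645213696 = 344732753249484100599808.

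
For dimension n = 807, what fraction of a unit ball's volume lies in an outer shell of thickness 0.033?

1 - (1-0.033)^807 ≈ 1 - 1.734e-12 ≈ (100 - 1.73e-10)%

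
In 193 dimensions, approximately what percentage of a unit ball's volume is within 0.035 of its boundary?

1 - (1-0.035)^193 ≈ 0.998968 ≈ 99.90%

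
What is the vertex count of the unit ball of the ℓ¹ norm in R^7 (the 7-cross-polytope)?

An n-cross-polytope has 2n vertices; here n = 7, giving 14.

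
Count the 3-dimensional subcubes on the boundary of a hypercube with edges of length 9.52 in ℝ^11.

An n-cube has C(n,k)·2^(n-k) k-faces. Here C(11,3)·2^8 = 165·256 = 42240.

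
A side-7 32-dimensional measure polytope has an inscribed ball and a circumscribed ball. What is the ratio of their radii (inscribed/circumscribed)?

r_in = 7/2 (half the side); r_out = 7√32/2 (half the diagonal). Ratio = 1/√32 ≈ 0.176777.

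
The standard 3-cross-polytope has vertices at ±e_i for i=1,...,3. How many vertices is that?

Number of vertices = 2n = 6.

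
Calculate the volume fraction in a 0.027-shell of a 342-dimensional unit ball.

1 - (1-0.027)^342 ≈ 0.999914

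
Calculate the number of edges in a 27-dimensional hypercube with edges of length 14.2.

Each of the 2^27 = 134217728 vertices has degree 27; total edges = 27·2^27/2 = 1811939328.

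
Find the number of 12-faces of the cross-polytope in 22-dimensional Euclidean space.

Number of 12-faces = 2^(12+1) · C(22,12+1) = 8192 · 497420 = 4074864640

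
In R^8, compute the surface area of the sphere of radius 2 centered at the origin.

S_8(2) = 2·π^(8/2)·(2)^7 / Γ(8/2) = 128·π^4/3 ≈ 4156.12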